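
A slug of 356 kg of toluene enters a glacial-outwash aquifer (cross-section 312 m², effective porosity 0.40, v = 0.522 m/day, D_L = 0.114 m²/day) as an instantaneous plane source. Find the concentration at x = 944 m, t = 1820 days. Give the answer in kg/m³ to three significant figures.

0.0535 kg/m³

For an instantaneous plane source, C(x,t) = M/(n_e·A·√(4πDt)) · exp(−(x−vt)²/(4Dt)), with n_e·A the pore (flow) area.
Plume center vt = 0.522 × 1820 = 950.04 m, so the well at 944 m is 6.04 m upgradient of the peak.
√(4πDt) = 51.06 m, giving peak height M/(n_e·A·√(4πDt)) = 356/(0.40 × 312 × 51.06) = 0.05587 kg/m³.
(x−vt)²/(4Dt) = (-6.04)²/(4 × 0.114 × 1820) = 0.04396; exp(−0.04396) = 0.9570.
C = 0.05587 × 0.9570 = 0.0535 kg/m³.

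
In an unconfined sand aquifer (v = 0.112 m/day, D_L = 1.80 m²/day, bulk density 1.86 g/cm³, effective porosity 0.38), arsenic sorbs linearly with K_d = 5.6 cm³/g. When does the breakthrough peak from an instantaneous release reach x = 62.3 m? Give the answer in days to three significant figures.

12200 days

Retardation factor R = 1 + ρ_b·K_d/n = 1 + 1.86 × 5.6/0.38 = 28.41.
Sorption retards both mechanisms: v_R = v/R = 0.003942 m/day, D_R = D/R = 0.06336 m²/day.
Peak time from v_R²t² + 2D_R t − x² = 0: t = (√(D_R² + v_R²x²) − D_R)/v_R².
√(D_R² + v_R²x²) = √(0.06336² + 0.003942² × 62.3²) = 0.2536; v_R² = 1.554e-05.
t = (0.2536 − 0.06336)/1.554e-05 = 12200 days.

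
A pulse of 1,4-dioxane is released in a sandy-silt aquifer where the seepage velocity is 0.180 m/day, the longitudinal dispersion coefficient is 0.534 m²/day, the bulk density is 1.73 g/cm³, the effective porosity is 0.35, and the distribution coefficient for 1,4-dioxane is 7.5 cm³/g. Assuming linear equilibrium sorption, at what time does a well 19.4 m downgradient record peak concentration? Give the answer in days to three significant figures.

3520 days

Retardation factor R = 1 + ρ_b·K_d/n = 1 + 1.73 × 7.5/0.35 = 38.07.
Sorption retards both mechanisms: v_R = v/R = 0.004728 m/day, D_R = D/R = 0.01403 m²/day.
Peak time from v_R²t² + 2D_R t − x² = 0: t = (√(D_R² + v_R²x²) − D_R)/v_R².
√(D_R² + v_R²x²) = √(0.01403² + 0.004728² × 19.4²) = 0.09279; v_R² = 2.235e-05.
t = (0.09279 − 0.01403)/2.235e-05 = 3520 days.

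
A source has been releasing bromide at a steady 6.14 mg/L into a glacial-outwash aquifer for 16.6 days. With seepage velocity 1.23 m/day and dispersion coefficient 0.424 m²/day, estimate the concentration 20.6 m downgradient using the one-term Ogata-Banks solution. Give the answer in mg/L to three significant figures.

For a continuous step input, C/C₀ ≈ ½·erfc((x−vt)/(2√(Dt))).
vt = 1.23 × 16.6 = 20.418 m and 2√(Dt) = 2√(0.424 × 16.6) = 5.306 m.
Argument (x−vt)/(2√(Dt)) = (20.6 − 20.418)/5.306 = 0.03430; ½·erfc(0.03430) = 0.4807.
C = 6.14 × 0.4807 = 2.95 mg/L.

2.95 mg/L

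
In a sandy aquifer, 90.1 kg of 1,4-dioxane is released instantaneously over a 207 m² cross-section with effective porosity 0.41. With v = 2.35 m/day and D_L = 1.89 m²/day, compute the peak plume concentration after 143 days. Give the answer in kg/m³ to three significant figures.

0.0182 kg/m³

The peak of an instantaneous 1D plume sits at x = vt; there the Gaussian factor is 1 and C_max = M/(n_e·A·√(4πDt)), where n_e·A is the pore area the mass is dissolved in.
√(4πDt) = √(4π × 1.89 × 143) = 58.28 m, so C_max = 90.1/(0.41 × 207 × 58.28) = 0.0182 kg/m³.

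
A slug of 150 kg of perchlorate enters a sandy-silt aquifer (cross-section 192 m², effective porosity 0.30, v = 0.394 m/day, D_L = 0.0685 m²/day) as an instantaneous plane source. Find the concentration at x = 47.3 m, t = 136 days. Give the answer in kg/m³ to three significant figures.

For an instantaneous plane source, C(x,t) = M/(n_e·A·√(4πDt)) · exp(−(x−vt)²/(4Dt)), with n_e·A the pore (flow) area.
Plume center vt = 0.394 × 136 = 53.584 m, so the well at 47.3 m is 6.284 m upgradient of the peak.
√(4πDt) = 10.82 m, giving peak height M/(n_e·A·√(4πDt)) = 150/(0.30 × 192 × 10.82) = 0.2407 kg/m³.
(x−vt)²/(4Dt) = (-6.284)²/(4 × 0.0685 × 136) = 1.060; exp(−1.060) = 0.3465.
C = 0.2407 × 0.3465 = 0.0834 kg/m³.

0.0834 kg/m³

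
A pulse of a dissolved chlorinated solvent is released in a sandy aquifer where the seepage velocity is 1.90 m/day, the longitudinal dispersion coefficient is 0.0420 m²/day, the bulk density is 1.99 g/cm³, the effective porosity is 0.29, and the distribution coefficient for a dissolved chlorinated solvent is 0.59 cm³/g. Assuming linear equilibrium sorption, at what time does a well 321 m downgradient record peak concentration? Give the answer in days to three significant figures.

Retardation factor R = 1 + ρ_b·K_d/n = 1 + 1.99 × 0.59/0.29 = 5.049.
Sorption retards both mechanisms: v_R = v/R = 0.3763 m/day, D_R = D/R = 0.008318 m²/day.
Peak time from v_R²t² + 2D_R t − x² = 0: t = (√(D_R² + v_R²x²) − D_R)/v_R².
√(D_R² + v_R²x²) = √(0.008318² + 0.3763² × 321²) = 120.8; v_R² = 0.1416.
t = (120.8 − 0.008318)/0.1416 = 853 days.

853 days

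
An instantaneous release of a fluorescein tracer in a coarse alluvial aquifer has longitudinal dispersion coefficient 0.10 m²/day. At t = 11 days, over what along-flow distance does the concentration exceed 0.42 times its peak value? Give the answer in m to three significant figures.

The plume is Gaussian with σ = √(2Dt) = √(2 × 0.10 × 11) = 1.483 m.
C/C_peak = exp(−Δx²/(2σ²)) = 0.42 ⇒ Δx = σ·√(−2 ln 0.42) = 1.483 × 1.317 = 1.953 m.
Width = 2Δx = 3.91 m.

3.91 m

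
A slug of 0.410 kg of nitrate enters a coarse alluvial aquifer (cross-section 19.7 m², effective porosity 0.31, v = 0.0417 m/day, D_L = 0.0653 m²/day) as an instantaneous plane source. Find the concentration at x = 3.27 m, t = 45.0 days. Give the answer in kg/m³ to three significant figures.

For an instantaneous plane source, C(x,t) = M/(n_e·A·√(4πDt)) · exp(−(x−vt)²/(4Dt)), with n_e·A the pore (flow) area.
Plume center vt = 0.0417 × 45.0 = 1.8765 m, so the well at 3.27 m is 1.3935 m downgradient of the peak.
√(4πDt) = 6.077 m, giving peak height M/(n_e·A·√(4πDt)) = 0.410/(0.31 × 19.7 × 6.077) = 0.01105 kg/m³.
(x−vt)²/(4Dt) = (1.3935)²/(4 × 0.0653 × 45.0) = 0.1652; exp(−0.1652) = 0.8477.
C = 0.01105 × 0.8477 = 0.00937 kg/m³.

0.00937 kg/m³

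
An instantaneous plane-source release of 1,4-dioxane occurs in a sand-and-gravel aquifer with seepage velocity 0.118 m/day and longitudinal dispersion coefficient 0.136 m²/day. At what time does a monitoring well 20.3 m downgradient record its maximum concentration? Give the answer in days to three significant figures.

163 days

For the 1D instantaneous-source solution, setting ∂C/∂t = 0 at fixed x gives v²t² + 2Dt − x² = 0, so t = (√(D² + v²x²) − D)/v².
√(D² + v²x²) = √(0.136² + 0.118² × 20.3²) = 2.399; v² = 0.013924.
t = (2.399 − 0.136)/0.013924 = 163 days (vs. the pure-advection estimate x/v = 172 d).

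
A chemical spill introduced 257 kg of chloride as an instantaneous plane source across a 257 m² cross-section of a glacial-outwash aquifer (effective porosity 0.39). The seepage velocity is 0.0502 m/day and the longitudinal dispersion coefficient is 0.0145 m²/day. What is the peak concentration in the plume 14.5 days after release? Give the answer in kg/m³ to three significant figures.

The peak of an instantaneous 1D plume sits at x = vt; there the Gaussian factor is 1 and C_max = M/(n_e·A·√(4πDt)), where n_e·A is the pore area the mass is dissolved in.
√(4πDt) = √(4π × 0.0145 × 14.5) = 1.625 m, so C_max = 257/(0.39 × 257 × 1.625) = 1.58 kg/m³.

1.58 kg/m³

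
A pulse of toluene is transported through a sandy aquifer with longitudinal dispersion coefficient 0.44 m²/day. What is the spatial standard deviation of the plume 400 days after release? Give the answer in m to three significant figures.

18.8 m

Dispersive spreading gives a Gaussian with σ² = 2Dt; advection only shifts the center.
σ = √(2 × 0.44 × 400) = 18.8 m.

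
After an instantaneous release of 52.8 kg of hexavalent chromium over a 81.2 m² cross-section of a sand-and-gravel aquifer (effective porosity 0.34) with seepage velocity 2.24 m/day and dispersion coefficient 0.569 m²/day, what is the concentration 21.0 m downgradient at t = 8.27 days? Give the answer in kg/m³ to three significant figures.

For an instantaneous plane source, C(x,t) = M/(n_e·A·√(4πDt)) · exp(−(x−vt)²/(4Dt)), with n_e·A the pore (flow) area.
Plume center vt = 2.24 × 8.27 = 18.5248 m, so the well at 21.0 m is 2.4752 m downgradient of the peak.
√(4πDt) = 7.690 m, giving peak height M/(n_e·A·√(4πDt)) = 52.8/(0.34 × 81.2 × 7.690) = 0.2487 kg/m³.
(x−vt)²/(4Dt) = (2.4752)²/(4 × 0.569 × 8.27) = 0.3255; exp(−0.3255) = 0.7222.
C = 0.2487 × 0.7222 = 0.180 kg/m³.

0.180 kg/m³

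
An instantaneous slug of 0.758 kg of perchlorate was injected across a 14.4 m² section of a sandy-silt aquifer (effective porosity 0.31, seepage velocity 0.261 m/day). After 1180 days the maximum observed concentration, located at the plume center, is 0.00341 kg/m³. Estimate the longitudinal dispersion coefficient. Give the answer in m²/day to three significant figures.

At the plume center C_max = M/(n_e·A·√(4πDt)), so D = M²/(4πt·(n_e·A·C_max)²).
n_e·A·C_max = 0.31 × 14.4 × 0.00341 = 0.01522 kg/m.
D = 0.758²/(4π × 1180 × 0.01522²) = 0.167 m²/day.

0.167 m²/day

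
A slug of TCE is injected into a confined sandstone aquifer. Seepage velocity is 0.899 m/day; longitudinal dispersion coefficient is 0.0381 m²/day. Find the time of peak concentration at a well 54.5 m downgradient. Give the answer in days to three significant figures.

60.6 days

For the 1D instantaneous-source solution, setting ∂C/∂t = 0 at fixed x gives v²t² + 2Dt − x² = 0, so t = (√(D² + v²x²) − D)/v².
√(D² + v²x²) = √(0.0381² + 0.899² × 54.5²) = 49.00; v² = 0.808201.
t = (49.00 − 0.0381)/0.808201 = 60.6 days (vs. the pure-advection estimate x/v = 60.6 d).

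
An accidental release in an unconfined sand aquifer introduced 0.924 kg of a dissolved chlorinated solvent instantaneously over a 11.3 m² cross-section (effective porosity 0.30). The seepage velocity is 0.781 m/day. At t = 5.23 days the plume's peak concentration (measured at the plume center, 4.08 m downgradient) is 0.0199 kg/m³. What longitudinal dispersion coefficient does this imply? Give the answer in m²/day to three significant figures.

2.85 m²/day

At the plume center C_max = M/(n_e·A·√(4πDt)), so D = M²/(4πt·(n_e·A·C_max)²).
n_e·A·C_max = 0.30 × 11.3 × 0.0199 = 0.06746 kg/m.
D = 0.924²/(4π × 5.23 × 0.06746²) = 2.85 m²/day.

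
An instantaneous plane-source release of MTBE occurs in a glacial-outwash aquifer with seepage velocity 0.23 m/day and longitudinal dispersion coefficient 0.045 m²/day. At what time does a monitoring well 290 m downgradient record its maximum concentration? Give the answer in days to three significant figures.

1260 days

For the 1D instantaneous-source solution, setting ∂C/∂t = 0 at fixed x gives v²t² + 2Dt − x² = 0, so t = (√(D² + v²x²) − D)/v².
√(D² + v²x²) = √(0.045² + 0.23² × 290²) = 66.70; v² = 0.0529.
t = (66.70 − 0.045)/0.0529 = 1260 days (vs. the pure-advection estimate x/v = 1260 d).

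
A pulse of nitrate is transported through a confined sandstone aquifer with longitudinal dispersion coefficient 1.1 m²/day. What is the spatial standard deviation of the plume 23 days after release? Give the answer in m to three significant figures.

7.11 m

Dispersive spreading gives a Gaussian with σ² = 2Dt; advection only shifts the center.
σ = √(2 × 1.1 × 23) = 7.11 m.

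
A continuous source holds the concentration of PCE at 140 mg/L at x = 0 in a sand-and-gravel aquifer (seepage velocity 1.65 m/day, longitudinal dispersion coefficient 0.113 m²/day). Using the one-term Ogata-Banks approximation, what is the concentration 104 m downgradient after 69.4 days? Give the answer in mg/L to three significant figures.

For a continuous step input, C/C₀ ≈ ½·erfc((x−vt)/(2√(Dt))).
vt = 1.65 × 69.4 = 114.51 m and 2√(Dt) = 2√(0.113 × 69.4) = 5.601 m.
Argument (x−vt)/(2√(Dt)) = (104 − 114.51)/5.601 = -1.876; ½·erfc(-1.876) = 0.9960.
C = 140 × 0.9960 = 139 mg/L.

139 mg/L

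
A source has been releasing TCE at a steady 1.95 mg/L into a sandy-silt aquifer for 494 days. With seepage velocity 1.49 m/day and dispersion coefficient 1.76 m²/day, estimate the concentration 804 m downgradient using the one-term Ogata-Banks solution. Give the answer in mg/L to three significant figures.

For a continuous step input, C/C₀ ≈ ½·erfc((x−vt)/(2√(Dt))).
vt = 1.49 × 494 = 736.06 m and 2√(Dt) = 2√(1.76 × 494) = 58.97 m.
Argument (x−vt)/(2√(Dt)) = (804 − 736.06)/58.97 = 1.152; ½·erfc(1.152) = 0.05164.
C = 1.95 × 0.05164 = 0.101 mg/L.

0.101 mg/L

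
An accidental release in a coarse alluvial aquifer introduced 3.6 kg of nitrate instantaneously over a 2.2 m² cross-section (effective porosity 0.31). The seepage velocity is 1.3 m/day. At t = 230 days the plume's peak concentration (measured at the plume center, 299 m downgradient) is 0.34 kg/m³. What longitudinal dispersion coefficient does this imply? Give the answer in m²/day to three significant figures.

At the plume center C_max = M/(n_e·A·√(4πDt)), so D = M²/(4πt·(n_e·A·C_max)²).
n_e·A·C_max = 0.31 × 2.2 × 0.34 = 0.2319 kg/m.
D = 3.6²/(4π × 230 × 0.2319²) = 0.0834 m²/day.

0.0834 m²/day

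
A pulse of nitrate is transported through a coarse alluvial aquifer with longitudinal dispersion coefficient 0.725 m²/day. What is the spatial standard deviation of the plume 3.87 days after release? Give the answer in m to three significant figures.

Dispersive spreading gives a Gaussian with σ² = 2Dt; advection only shifts the center.
σ = √(2 × 0.725 × 3.87) = 2.37 m.

2.37 m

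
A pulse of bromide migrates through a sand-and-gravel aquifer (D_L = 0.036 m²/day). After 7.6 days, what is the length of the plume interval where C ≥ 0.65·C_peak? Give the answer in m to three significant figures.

1.37 m

The plume is Gaussian with σ = √(2Dt) = √(2 × 0.036 × 7.6) = 0.7397 m.
C/C_peak = exp(−Δx²/(2σ²)) = 0.65 ⇒ Δx = σ·√(−2 ln 0.65) = 0.7397 × 0.9282 = 0.6866 m.
Width = 2Δx = 1.37 m.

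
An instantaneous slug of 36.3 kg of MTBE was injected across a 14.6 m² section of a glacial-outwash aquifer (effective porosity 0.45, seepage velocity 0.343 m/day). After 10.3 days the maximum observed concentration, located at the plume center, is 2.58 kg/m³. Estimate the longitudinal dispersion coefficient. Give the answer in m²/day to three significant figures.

0.0354 m²/day

At the plume center C_max = M/(n_e·A·√(4πDt)), so D = M²/(4πt·(n_e·A·C_max)²).
n_e·A·C_max = 0.45 × 14.6 × 2.58 = 16.95 kg/m.
D = 36.3²/(4π × 10.3 × 16.95²) = 0.0354 m²/day.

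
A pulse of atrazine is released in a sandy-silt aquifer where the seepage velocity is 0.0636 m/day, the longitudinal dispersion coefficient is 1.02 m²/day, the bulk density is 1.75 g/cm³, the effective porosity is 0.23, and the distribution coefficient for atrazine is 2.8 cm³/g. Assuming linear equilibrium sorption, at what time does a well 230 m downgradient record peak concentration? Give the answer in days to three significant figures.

Retardation factor R = 1 + ρ_b·K_d/n = 1 + 1.75 × 2.8/0.23 = 22.30.
Sorption retards both mechanisms: v_R = v/R = 0.002852 m/day, D_R = D/R = 0.04574 m²/day.
Peak time from v_R²t² + 2D_R t − x² = 0: t = (√(D_R² + v_R²x²) − D_R)/v_R².
√(D_R² + v_R²x²) = √(0.04574² + 0.002852² × 230²) = 0.6576; v_R² = 8.134e-06.
t = (0.6576 − 0.04574)/8.134e-06 = 75200 days.

75200 days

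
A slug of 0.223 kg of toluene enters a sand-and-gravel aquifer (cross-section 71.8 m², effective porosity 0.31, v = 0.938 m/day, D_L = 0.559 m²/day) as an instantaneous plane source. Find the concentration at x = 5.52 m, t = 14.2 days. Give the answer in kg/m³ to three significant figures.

0.000148 kg/m³

For an instantaneous plane source, C(x,t) = M/(n_e·A·√(4πDt)) · exp(−(x−vt)²/(4Dt)), with n_e·A the pore (flow) area.
Plume center vt = 0.938 × 14.2 = 13.3196 m, so the well at 5.52 m is 7.7996 m upgradient of the peak.
√(4πDt) = 9.987 m, giving peak height M/(n_e·A·√(4πDt)) = 0.223/(0.31 × 71.8 × 9.987) = 0.001003 kg/m³.
(x−vt)²/(4Dt) = (-7.7996)²/(4 × 0.559 × 14.2) = 1.916; exp(−1.916) = 0.1472.
C = 0.001003 × 0.1472 = 0.000148 kg/m³.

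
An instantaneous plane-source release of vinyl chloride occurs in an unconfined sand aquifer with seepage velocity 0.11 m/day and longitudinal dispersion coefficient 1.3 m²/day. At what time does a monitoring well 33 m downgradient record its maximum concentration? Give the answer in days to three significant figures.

For the 1D instantaneous-source solution, setting ∂C/∂t = 0 at fixed x gives v²t² + 2Dt − x² = 0, so t = (√(D² + v²x²) − D)/v².
√(D² + v²x²) = √(1.3² + 0.11² × 33²) = 3.856; v² = 0.0121.
t = (3.856 − 1.3)/0.0121 = 211 days (vs. the pure-advection estimate x/v = 300 d).

211 days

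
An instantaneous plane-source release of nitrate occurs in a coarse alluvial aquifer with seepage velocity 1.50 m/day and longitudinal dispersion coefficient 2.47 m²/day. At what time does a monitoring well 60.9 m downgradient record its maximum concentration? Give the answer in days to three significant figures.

39.5 days

For the 1D instantaneous-source solution, setting ∂C/∂t = 0 at fixed x gives v²t² + 2Dt − x² = 0, so t = (√(D² + v²x²) − D)/v².
√(D² + v²x²) = √(2.47² + 1.50² × 60.9²) = 91.38; v² = 2.25.
t = (91.38 − 2.47)/2.25 = 39.5 days (vs. the pure-advection estimate x/v = 40.6 d).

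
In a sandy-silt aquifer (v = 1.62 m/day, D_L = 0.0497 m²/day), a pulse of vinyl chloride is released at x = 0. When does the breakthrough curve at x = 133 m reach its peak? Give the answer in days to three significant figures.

82.1 days

For the 1D instantaneous-source solution, setting ∂C/∂t = 0 at fixed x gives v²t² + 2Dt − x² = 0, so t = (√(D² + v²x²) − D)/v².
√(D² + v²x²) = √(0.0497² + 1.62² × 133²) = 215.5; v² = 2.6244.
t = (215.5 − 0.0497)/2.6244 = 82.1 days (vs. the pure-advection estimate x/v = 82.1 d).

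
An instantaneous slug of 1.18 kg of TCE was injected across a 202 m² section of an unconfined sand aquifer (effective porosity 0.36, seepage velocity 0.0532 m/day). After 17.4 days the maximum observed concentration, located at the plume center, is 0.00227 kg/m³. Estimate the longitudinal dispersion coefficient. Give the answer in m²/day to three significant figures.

At the plume center C_max = M/(n_e·A·√(4πDt)), so D = M²/(4πt·(n_e·A·C_max)²).
n_e·A·C_max = 0.36 × 202 × 0.00227 = 0.1651 kg/m.
D = 1.18²/(4π × 17.4 × 0.1651²) = 0.234 m²/day.

0.234 m²/day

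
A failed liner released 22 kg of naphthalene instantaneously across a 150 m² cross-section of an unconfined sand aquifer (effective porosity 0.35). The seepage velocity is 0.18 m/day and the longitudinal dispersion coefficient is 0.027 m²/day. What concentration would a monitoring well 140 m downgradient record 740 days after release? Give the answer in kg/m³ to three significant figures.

0.0148 kg/m³

For an instantaneous plane source, C(x,t) = M/(n_e·A·√(4πDt)) · exp(−(x−vt)²/(4Dt)), with n_e·A the pore (flow) area.
Plume center vt = 0.18 × 740 = 133.2 m, so the well at 140 m is 6.8 m downgradient of the peak.
√(4πDt) = 15.85 m, giving peak height M/(n_e·A·√(4πDt)) = 22/(0.35 × 150 × 15.85) = 0.02644 kg/m³.
(x−vt)²/(4Dt) = (6.8)²/(4 × 0.027 × 740) = 0.5786; exp(−0.5786) = 0.5607.
C = 0.02644 × 0.5607 = 0.0148 kg/m³.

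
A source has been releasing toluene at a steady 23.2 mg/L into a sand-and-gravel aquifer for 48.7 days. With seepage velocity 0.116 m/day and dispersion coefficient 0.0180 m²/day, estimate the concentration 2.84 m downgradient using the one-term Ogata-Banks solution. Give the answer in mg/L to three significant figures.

For a continuous step input, C/C₀ ≈ ½·erfc((x−vt)/(2√(Dt))).
vt = 0.116 × 48.7 = 5.6492 m and 2√(Dt) = 2√(0.0180 × 48.7) = 1.873 m.
Argument (x−vt)/(2√(Dt)) = (2.84 − 5.6492)/1.873 = -1.500; ½·erfc(-1.500) = 0.9831.
C = 23.2 × 0.9831 = 22.8 mg/L.

22.8 mg/L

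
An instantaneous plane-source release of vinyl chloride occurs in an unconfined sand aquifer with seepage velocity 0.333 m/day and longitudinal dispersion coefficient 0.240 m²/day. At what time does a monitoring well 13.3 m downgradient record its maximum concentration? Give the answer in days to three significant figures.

For the 1D instantaneous-source solution, setting ∂C/∂t = 0 at fixed x gives v²t² + 2Dt − x² = 0, so t = (√(D² + v²x²) − D)/v².
√(D² + v²x²) = √(0.240² + 0.333² × 13.3²) = 4.435; v² = 0.110889.
t = (4.435 − 0.240)/0.110889 = 37.8 days (vs. the pure-advection estimate x/v = 39.9 d).

37.8 days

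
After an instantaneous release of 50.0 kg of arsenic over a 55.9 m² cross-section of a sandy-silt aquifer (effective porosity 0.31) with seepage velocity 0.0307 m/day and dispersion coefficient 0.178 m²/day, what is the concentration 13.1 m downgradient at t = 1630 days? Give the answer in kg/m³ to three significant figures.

0.0147 kg/m³

For an instantaneous plane source, C(x,t) = M/(n_e·A·√(4πDt)) · exp(−(x−vt)²/(4Dt)), with n_e·A the pore (flow) area.
Plume center vt = 0.0307 × 1630 = 50.041 m, so the well at 13.1 m is 36.941 m upgradient of the peak.
√(4πDt) = 60.38 m, giving peak height M/(n_e·A·√(4πDt)) = 50.0/(0.31 × 55.9 × 60.38) = 0.04779 kg/m³.
(x−vt)²/(4Dt) = (-36.941)²/(4 × 0.178 × 1630) = 1.176; exp(−1.176) = 0.3085.
C = 0.04779 × 0.3085 = 0.0147 kg/m³.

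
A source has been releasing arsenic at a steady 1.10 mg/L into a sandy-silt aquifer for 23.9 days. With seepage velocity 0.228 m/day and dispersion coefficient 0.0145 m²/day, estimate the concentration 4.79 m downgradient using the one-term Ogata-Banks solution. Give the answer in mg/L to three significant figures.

0.864 mg/L

For a continuous step input, C/C₀ ≈ ½·erfc((x−vt)/(2√(Dt))).
vt = 0.228 × 23.9 = 5.4492 m and 2√(Dt) = 2√(0.0145 × 23.9) = 1.177 m.
Argument (x−vt)/(2√(Dt)) = (4.79 − 5.4492)/1.177 = -0.5601; ½·erfc(-0.5601) = 0.7858.
C = 1.10 × 0.7858 = 0.864 mg/L.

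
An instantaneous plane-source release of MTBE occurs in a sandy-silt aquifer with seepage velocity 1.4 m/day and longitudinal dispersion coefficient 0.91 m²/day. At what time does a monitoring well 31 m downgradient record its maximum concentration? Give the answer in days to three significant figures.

21.7 days

For the 1D instantaneous-source solution, setting ∂C/∂t = 0 at fixed x gives v²t² + 2Dt − x² = 0, so t = (√(D² + v²x²) − D)/v².
√(D² + v²x²) = √(0.91² + 1.4² × 31²) = 43.41; v² = 1.96.
t = (43.41 − 0.91)/1.96 = 21.7 days (vs. the pure-advection estimate x/v = 22.1 d).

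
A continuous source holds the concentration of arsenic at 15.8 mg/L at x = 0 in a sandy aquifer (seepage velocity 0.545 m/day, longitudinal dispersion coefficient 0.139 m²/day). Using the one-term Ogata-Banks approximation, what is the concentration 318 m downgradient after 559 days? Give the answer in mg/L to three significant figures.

For a continuous step input, C/C₀ ≈ ½·erfc((x−vt)/(2√(Dt))).
vt = 0.545 × 559 = 304.655 m and 2√(Dt) = 2√(0.139 × 559) = 17.63 m.
Argument (x−vt)/(2√(Dt)) = (318 − 304.655)/17.63 = 0.7569; ½·erfc(0.7569) = 0.1422.
C = 15.8 × 0.1422 = 2.25 mg/L.

2.25 mg/L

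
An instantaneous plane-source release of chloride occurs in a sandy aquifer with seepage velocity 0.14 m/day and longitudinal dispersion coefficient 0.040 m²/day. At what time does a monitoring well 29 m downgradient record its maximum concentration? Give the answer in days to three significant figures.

For the 1D instantaneous-source solution, setting ∂C/∂t = 0 at fixed x gives v²t² + 2Dt − x² = 0, so t = (√(D² + v²x²) − D)/v².
√(D² + v²x²) = √(0.040² + 0.14² × 29²) = 4.060; v² = 0.0196.
t = (4.060 − 0.040)/0.0196 = 205 days (vs. the pure-advection estimate x/v = 207 d).

205 days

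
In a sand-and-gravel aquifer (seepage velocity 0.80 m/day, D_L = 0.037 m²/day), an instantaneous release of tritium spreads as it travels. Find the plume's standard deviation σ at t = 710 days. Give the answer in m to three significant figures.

Dispersive spreading gives a Gaussian with σ² = 2Dt; advection only shifts the center.
σ = √(2 × 0.037 × 710) = 7.25 m.

7.25 m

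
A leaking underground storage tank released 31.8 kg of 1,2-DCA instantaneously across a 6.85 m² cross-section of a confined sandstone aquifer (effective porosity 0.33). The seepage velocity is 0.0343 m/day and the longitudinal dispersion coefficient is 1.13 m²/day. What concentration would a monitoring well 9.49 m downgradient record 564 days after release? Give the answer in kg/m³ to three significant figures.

0.151 kg/m³

For an instantaneous plane source, C(x,t) = M/(n_e·A·√(4πDt)) · exp(−(x−vt)²/(4Dt)), with n_e·A the pore (flow) area.
Plume center vt = 0.0343 × 564 = 19.3452 m, so the well at 9.49 m is 9.8552 m upgradient of the peak.
√(4πDt) = 89.49 m, giving peak height M/(n_e·A·√(4πDt)) = 31.8/(0.33 × 6.85 × 89.49) = 0.1572 kg/m³.
(x−vt)²/(4Dt) = (-9.8552)²/(4 × 1.13 × 564) = 0.03810; exp(−0.03810) = 0.9626.
C = 0.1572 × 0.9626 = 0.151 kg/m³.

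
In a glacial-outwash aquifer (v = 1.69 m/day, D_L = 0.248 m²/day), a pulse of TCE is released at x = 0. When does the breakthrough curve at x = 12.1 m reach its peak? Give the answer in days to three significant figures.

7.07 days

For the 1D instantaneous-source solution, setting ∂C/∂t = 0 at fixed x gives v²t² + 2Dt − x² = 0, so t = (√(D² + v²x²) − D)/v².
√(D² + v²x²) = √(0.248² + 1.69² × 12.1²) = 20.45; v² = 2.8561.
t = (20.45 − 0.248)/2.8561 = 7.07 days (vs. the pure-advection estimate x/v = 7.16 d).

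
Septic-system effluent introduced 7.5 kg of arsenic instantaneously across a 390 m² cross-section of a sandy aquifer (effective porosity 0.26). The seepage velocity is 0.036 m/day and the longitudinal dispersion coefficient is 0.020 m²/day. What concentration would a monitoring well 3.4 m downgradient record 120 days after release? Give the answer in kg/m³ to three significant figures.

0.0123 kg/m³

For an instantaneous plane source, C(x,t) = M/(n_e·A·√(4πDt)) · exp(−(x−vt)²/(4Dt)), with n_e·A the pore (flow) area.
Plume center vt = 0.036 × 120 = 4.32 m, so the well at 3.4 m is 0.92 m upgradient of the peak.
√(4πDt) = 5.492 m, giving peak height M/(n_e·A·√(4πDt)) = 7.5/(0.26 × 390 × 5.492) = 0.01347 kg/m³.
(x−vt)²/(4Dt) = (-0.92)²/(4 × 0.020 × 120) = 0.08817; exp(−0.08817) = 0.9156.
C = 0.01347 × 0.9156 = 0.0123 kg/m³.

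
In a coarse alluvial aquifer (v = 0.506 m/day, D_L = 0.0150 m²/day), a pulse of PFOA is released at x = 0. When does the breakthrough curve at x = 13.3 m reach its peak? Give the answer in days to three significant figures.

For the 1D instantaneous-source solution, setting ∂C/∂t = 0 at fixed x gives v²t² + 2Dt − x² = 0, so t = (√(D² + v²x²) − D)/v².
√(D² + v²x²) = √(0.0150² + 0.506² × 13.3²) = 6.730; v² = 0.256036.
t = (6.730 − 0.0150)/0.256036 = 26.2 days (vs. the pure-advection estimate x/v = 26.3 d).

26.2 days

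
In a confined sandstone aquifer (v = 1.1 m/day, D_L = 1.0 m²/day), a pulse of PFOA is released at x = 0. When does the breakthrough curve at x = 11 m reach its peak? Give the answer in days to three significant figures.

9.21 days

For the 1D instantaneous-source solution, setting ∂C/∂t = 0 at fixed x gives v²t² + 2Dt − x² = 0, so t = (√(D² + v²x²) − D)/v².
√(D² + v²x²) = √(1.0² + 1.1² × 11²) = 12.14; v² = 1.21.
t = (12.14 − 1.0)/1.21 = 9.21 days (vs. the pure-advection estimate x/v = 10.0 d).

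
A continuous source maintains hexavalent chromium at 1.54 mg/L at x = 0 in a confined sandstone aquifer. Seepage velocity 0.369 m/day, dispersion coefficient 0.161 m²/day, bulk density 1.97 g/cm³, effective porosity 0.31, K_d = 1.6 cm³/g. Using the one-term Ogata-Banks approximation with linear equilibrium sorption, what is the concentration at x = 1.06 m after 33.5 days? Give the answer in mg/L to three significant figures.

Retardation factor R = 1 + ρ_b·K_d/n = 1 + 1.97 × 1.6/0.31 = 11.17.
Sorption retards both mechanisms: v_R = v/R = 0.03303 m/day, D_R = D/R = 0.01441 m²/day.
v_R·t = 0.03303 × 33.5 = 1.106505 m; 2√(D_R t) = 1.390 m; argument = (1.06 − 1.106505)/1.390 = -0.03346.
C = C₀ × ½·erfc(-0.03346) = 1.54 × 0.5189 = 0.799 mg/L.

0.799 mg/L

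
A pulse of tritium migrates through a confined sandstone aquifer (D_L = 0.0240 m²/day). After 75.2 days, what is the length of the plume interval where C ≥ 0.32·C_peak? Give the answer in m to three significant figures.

5.74 m

The plume is Gaussian with σ = √(2Dt) = √(2 × 0.0240 × 75.2) = 1.900 m.
C/C_peak = exp(−Δx²/(2σ²)) = 0.32 ⇒ Δx = σ·√(−2 ln 0.32) = 1.900 × 1.510 = 2.869 m.
Width = 2Δx = 5.74 m.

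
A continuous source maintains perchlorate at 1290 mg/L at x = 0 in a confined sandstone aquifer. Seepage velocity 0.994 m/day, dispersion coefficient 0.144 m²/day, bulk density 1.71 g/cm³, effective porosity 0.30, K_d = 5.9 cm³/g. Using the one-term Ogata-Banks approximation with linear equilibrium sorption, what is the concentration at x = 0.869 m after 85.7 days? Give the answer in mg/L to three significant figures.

Retardation factor R = 1 + ρ_b·K_d/n = 1 + 1.71 × 5.9/0.30 = 34.63.
Sorption retards both mechanisms: v_R = v/R = 0.02870 m/day, D_R = D/R = 0.004158 m²/day.
v_R·t = 0.02870 × 85.7 = 2.45959 m; 2√(D_R t) = 1.194 m; argument = (0.869 − 2.45959)/1.194 = -1.332.
C = C₀ × ½·erfc(-1.332) = 1290 × 0.9702 = 1250 mg/L.

1250 mg/L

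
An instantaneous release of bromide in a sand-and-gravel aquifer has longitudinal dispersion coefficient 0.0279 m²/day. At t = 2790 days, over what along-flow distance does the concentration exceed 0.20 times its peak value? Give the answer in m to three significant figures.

The plume is Gaussian with σ = √(2Dt) = √(2 × 0.0279 × 2790) = 12.48 m.
C/C_peak = exp(−Δx²/(2σ²)) = 0.20 ⇒ Δx = σ·√(−2 ln 0.20) = 12.48 × 1.794 = 22.39 m.
Width = 2Δx = 44.8 m.

44.8 m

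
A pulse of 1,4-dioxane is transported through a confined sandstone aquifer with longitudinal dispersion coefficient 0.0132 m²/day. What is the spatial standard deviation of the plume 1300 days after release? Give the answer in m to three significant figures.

Dispersive spreading gives a Gaussian with σ² = 2Dt; advection only shifts the center.
σ = √(2 × 0.0132 × 1300) = 5.86 m.

5.86 m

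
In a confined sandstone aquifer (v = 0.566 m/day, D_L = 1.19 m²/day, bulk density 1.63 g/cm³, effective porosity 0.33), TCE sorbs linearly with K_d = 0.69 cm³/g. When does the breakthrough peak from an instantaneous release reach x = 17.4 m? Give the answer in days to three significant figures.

Retardation factor R = 1 + ρ_b·K_d/n = 1 + 1.63 × 0.69/0.33 = 4.408.
Sorption retards both mechanisms: v_R = v/R = 0.1284 m/day, D_R = D/R = 0.2700 m²/day.
Peak time from v_R²t² + 2D_R t − x² = 0: t = (√(D_R² + v_R²x²) − D_R)/v_R².
√(D_R² + v_R²x²) = √(0.2700² + 0.1284² × 17.4²) = 2.250; v_R² = 0.01649.
t = (2.250 − 0.2700)/0.01649 = 120 days.

120 days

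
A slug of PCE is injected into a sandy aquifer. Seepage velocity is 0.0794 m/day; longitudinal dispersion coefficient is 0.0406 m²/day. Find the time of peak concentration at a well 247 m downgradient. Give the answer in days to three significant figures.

3100 days

For the 1D instantaneous-source solution, setting ∂C/∂t = 0 at fixed x gives v²t² + 2Dt − x² = 0, so t = (√(D² + v²x²) − D)/v².
√(D² + v²x²) = √(0.0406² + 0.0794² × 247²) = 19.61; v² = 0.00630436.
t = (19.61 − 0.0406)/0.00630436 = 3100 days (vs. the pure-advection estimate x/v = 3110 d).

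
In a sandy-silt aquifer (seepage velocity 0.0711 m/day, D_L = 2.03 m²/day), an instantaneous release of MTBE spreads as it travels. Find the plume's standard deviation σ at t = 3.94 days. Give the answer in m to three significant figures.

4.00 m

Dispersive spreading gives a Gaussian with σ² = 2Dt; advection only shifts the center.
σ = √(2 × 2.03 × 3.94) = 4.00 m.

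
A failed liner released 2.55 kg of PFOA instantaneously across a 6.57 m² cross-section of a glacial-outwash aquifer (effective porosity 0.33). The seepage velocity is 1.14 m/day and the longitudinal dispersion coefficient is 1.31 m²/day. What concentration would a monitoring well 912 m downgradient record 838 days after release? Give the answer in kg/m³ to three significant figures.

For an instantaneous plane source, C(x,t) = M/(n_e·A·√(4πDt)) · exp(−(x−vt)²/(4Dt)), with n_e·A the pore (flow) area.
Plume center vt = 1.14 × 838 = 955.32 m, so the well at 912 m is 43.32 m upgradient of the peak.
√(4πDt) = 117.5 m, giving peak height M/(n_e·A·√(4πDt)) = 2.55/(0.33 × 6.57 × 117.5) = 0.01001 kg/m³.
(x−vt)²/(4Dt) = (-43.32)²/(4 × 1.31 × 838) = 0.4274; exp(−0.4274) = 0.6522.
C = 0.01001 × 0.6522 = 0.00653 kg/m³.

0.00653 kg/m³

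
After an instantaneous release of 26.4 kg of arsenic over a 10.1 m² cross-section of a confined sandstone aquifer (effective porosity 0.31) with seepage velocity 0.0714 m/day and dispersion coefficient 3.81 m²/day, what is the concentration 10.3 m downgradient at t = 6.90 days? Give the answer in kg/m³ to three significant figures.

0.186 kg/m³

For an instantaneous plane source, C(x,t) = M/(n_e·A·√(4πDt)) · exp(−(x−vt)²/(4Dt)), with n_e·A the pore (flow) area.
Plume center vt = 0.0714 × 6.90 = 0.49266 m, so the well at 10.3 m is 9.80734 m downgradient of the peak.
√(4πDt) = 18.18 m, giving peak height M/(n_e·A·√(4πDt)) = 26.4/(0.31 × 10.1 × 18.18) = 0.4638 kg/m³.
(x−vt)²/(4Dt) = (9.80734)²/(4 × 3.81 × 6.90) = 0.9147; exp(−0.9147) = 0.4006.
C = 0.4638 × 0.4006 = 0.186 kg/m³.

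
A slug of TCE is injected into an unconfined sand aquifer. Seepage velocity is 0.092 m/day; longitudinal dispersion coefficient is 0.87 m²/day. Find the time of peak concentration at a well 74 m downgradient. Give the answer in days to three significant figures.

708 days

For the 1D instantaneous-source solution, setting ∂C/∂t = 0 at fixed x gives v²t² + 2Dt − x² = 0, so t = (√(D² + v²x²) − D)/v².
√(D² + v²x²) = √(0.87² + 0.092² × 74²) = 6.863; v² = 0.008464.
t = (6.863 − 0.87)/0.008464 = 708 days (vs. the pure-advection estimate x/v = 804 d).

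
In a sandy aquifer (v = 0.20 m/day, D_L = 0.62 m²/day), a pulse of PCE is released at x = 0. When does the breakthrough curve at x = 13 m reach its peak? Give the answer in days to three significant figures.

51.3 days

For the 1D instantaneous-source solution, setting ∂C/∂t = 0 at fixed x gives v²t² + 2Dt − x² = 0, so t = (√(D² + v²x²) − D)/v².
√(D² + v²x²) = √(0.62² + 0.20² × 13²) = 2.673; v² = 0.04.
t = (2.673 − 0.62)/0.04 = 51.3 days (vs. the pure-advection estimate x/v = 65.0 d).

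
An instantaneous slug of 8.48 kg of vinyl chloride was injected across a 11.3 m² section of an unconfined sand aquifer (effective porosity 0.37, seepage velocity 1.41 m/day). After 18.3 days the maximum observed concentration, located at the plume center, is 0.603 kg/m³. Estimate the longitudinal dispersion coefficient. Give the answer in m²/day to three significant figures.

0.0492 m²/day

At the plume center C_max = M/(n_e·A·√(4πDt)), so D = M²/(4πt·(n_e·A·C_max)²).
n_e·A·C_max = 0.37 × 11.3 × 0.603 = 2.521 kg/m.
D = 8.48²/(4π × 18.3 × 2.521²) = 0.0492 m²/day.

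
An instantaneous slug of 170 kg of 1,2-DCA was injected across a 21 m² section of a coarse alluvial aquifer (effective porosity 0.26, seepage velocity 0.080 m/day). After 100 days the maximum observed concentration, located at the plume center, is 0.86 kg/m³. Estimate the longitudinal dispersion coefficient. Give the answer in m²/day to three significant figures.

At the plume center C_max = M/(n_e·A·√(4πDt)), so D = M²/(4πt·(n_e·A·C_max)²).
n_e·A·C_max = 0.26 × 21 × 0.86 = 4.696 kg/m.
D = 170²/(4π × 100 × 4.696²) = 1.04 m²/day.

1.04 m²/day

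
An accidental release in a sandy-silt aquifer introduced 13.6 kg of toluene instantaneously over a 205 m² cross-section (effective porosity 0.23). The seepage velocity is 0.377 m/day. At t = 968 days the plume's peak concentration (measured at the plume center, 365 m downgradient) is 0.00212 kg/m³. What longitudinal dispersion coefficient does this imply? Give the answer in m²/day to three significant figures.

1.52 m²/day

At the plume center C_max = M/(n_e·A·√(4πDt)), so D = M²/(4πt·(n_e·A·C_max)²).
n_e·A·C_max = 0.23 × 205 × 0.00212 = 0.09996 kg/m.
D = 13.6²/(4π × 968 × 0.09996²) = 1.52 m²/day.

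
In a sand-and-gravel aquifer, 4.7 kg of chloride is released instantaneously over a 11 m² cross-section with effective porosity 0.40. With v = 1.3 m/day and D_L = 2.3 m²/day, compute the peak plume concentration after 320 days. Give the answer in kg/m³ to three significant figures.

The peak of an instantaneous 1D plume sits at x = vt; there the Gaussian factor is 1 and C_max = M/(n_e·A·√(4πDt)), where n_e·A is the pore area the mass is dissolved in.
√(4πDt) = √(4π × 2.3 × 320) = 96.17 m, so C_max = 4.7/(0.40 × 11 × 96.17) = 0.0111 kg/m³.

0.0111 kg/m³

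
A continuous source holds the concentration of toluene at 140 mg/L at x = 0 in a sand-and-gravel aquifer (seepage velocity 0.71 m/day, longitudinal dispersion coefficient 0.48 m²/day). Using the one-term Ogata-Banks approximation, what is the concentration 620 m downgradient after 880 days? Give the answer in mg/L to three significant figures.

79.2 mg/L

For a continuous step input, C/C₀ ≈ ½·erfc((x−vt)/(2√(Dt))).
vt = 0.71 × 880 = 624.8 m and 2√(Dt) = 2√(0.48 × 880) = 41.10 m.
Argument (x−vt)/(2√(Dt)) = (620 − 624.8)/41.10 = -0.1168; ½·erfc(-0.1168) = 0.5656.
C = 140 × 0.5656 = 79.2 mg/L.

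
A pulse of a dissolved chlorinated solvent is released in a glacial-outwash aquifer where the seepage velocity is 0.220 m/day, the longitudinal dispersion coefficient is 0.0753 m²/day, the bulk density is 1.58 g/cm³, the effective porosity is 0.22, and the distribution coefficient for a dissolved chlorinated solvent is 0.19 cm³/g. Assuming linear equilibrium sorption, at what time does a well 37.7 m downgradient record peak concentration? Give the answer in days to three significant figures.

Retardation factor R = 1 + ρ_b·K_d/n = 1 + 1.58 × 0.19/0.22 = 2.365.
Sorption retards both mechanisms: v_R = v/R = 0.09302 m/day, D_R = D/R = 0.03184 m²/day.
Peak time from v_R²t² + 2D_R t − x² = 0: t = (√(D_R² + v_R²x²) − D_R)/v_R².
√(D_R² + v_R²x²) = √(0.03184² + 0.09302² × 37.7²) = 3.507; v_R² = 0.008653.
t = (3.507 − 0.03184)/0.008653 = 402 days.

402 days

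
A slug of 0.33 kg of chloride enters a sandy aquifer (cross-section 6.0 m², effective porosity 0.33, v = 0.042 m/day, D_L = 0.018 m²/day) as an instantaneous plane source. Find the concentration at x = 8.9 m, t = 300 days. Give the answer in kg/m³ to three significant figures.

0.0107 kg/m³

For an instantaneous plane source, C(x,t) = M/(n_e·A·√(4πDt)) · exp(−(x−vt)²/(4Dt)), with n_e·A the pore (flow) area.
Plume center vt = 0.042 × 300 = 12.6 m, so the well at 8.9 m is 3.7 m upgradient of the peak.
√(4πDt) = 8.238 m, giving peak height M/(n_e·A·√(4πDt)) = 0.33/(0.33 × 6.0 × 8.238) = 0.02023 kg/m³.
(x−vt)²/(4Dt) = (-3.7)²/(4 × 0.018 × 300) = 0.6338; exp(−0.6338) = 0.5306.
C = 0.02023 × 0.5306 = 0.0107 kg/m³.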